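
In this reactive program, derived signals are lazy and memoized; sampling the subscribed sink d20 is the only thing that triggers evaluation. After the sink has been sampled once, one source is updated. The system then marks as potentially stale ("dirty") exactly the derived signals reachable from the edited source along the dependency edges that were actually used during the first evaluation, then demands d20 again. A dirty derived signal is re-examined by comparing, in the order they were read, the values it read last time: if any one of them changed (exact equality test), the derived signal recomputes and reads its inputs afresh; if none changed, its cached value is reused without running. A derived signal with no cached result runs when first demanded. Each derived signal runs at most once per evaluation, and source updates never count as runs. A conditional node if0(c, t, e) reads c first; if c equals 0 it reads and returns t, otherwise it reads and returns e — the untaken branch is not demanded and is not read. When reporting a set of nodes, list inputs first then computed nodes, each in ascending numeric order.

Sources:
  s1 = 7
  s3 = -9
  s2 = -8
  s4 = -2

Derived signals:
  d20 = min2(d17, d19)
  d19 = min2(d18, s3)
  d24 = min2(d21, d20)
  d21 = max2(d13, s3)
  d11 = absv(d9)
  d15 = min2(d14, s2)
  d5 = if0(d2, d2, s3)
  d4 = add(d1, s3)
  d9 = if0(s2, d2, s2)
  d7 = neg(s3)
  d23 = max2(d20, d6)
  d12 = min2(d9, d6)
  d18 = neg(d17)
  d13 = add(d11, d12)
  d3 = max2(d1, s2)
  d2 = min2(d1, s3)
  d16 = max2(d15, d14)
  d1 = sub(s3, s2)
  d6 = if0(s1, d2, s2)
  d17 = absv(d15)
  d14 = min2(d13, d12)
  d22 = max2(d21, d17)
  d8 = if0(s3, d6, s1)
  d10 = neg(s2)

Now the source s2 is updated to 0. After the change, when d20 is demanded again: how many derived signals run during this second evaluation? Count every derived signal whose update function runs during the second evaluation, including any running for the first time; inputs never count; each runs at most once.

First demand of the output computes:
  d6 = if0(s1=7 -> else branch s2) = -8
  d9 = if0(s2=-8 -> else branch s2) = -8
  d11 = absv(-8) = 8
  d12 = min2(-8, -8) = -8
  d13 = add(8, -8) = 0
  d14 = min2(0, -8) = -8
  d15 = min2(-8, -8) = -8
  d17 = absv(-8) = 8
  d18 = neg(8) = -8
  d19 = min2(-8, -9) = -9
  d20 = min2(8, -9) = -9

After the edit, cleaning proceeds:
  d1: had never run; runs now, result -9.
  d2: had never run; runs now, result -9.
  d6: a read changed (s2 -8->0) — executes, giving 0.
  d9: a read changed (s2 -8->0; s2 -8->0) — executes, giving -9.
  d11: a read changed (d9 -8->-9) — executes, giving 9.
  d12: a read changed (d9 -8->-9; d6 -8->0) — executes, giving -9.
  d13: a read changed (d11 8->9; d12 -8->-9) — executes, giving 0 — identical to its old value.
  d14: a read changed (d12 -8->-9) — executes, giving -9.
  d15: a read changed (d14 -8->-9; s2 -8->0) — executes, giving -9.
  d17: a read changed (d15 -8->-9) — executes, giving 9.
  d18: a read changed (d17 8->9) — executes, giving -9.
  d19: a read changed (d18 -8->-9) — executes, giving -9 — identical to its old value.
  d20: a read changed (d17 8->9) — executes, giving -9 — identical to its old value.

Note the branch switch — d1, d2 had no cache and run now for the first time.

13 derived signals run: d1, d2, d6, d9, d11, d12, d13, d14, d15, d17, d18, d19, d20.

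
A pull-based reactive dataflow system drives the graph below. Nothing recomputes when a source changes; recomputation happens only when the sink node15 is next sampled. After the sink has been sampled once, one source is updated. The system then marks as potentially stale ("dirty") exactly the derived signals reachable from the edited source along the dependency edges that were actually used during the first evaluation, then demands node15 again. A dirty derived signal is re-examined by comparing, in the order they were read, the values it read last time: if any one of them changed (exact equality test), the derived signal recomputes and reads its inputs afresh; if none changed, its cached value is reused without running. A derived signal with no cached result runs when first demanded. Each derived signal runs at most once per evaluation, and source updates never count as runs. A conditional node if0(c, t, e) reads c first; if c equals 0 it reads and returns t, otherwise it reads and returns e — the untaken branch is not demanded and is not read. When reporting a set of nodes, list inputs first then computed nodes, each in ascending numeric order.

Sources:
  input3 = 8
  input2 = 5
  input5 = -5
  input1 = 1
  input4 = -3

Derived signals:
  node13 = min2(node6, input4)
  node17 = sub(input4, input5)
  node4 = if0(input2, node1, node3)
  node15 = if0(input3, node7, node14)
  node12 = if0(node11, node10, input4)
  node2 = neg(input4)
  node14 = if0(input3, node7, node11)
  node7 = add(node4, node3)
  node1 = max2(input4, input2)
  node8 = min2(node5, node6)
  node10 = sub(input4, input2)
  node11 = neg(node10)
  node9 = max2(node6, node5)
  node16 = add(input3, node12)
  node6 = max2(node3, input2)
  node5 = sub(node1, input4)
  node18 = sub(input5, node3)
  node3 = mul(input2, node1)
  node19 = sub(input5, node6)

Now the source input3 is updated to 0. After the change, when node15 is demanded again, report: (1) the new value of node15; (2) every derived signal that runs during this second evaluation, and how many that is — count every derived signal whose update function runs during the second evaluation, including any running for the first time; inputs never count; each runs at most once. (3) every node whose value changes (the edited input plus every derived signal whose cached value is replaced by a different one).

New value of node15: 50.
Derived signals that run: node1, node3, node4, node7, node15 — 5 in total.
Values that change: input3, node15.
Key observation: a condition flipped, so demand moved to the other branch — node14 is never re-examined.

First evaluation (everything demanded from the output):
  node10 = sub(-3, 5) = -8
  node11 = neg(-8) = 8
  node14 = if0(input3=8 -> else branch node11) = 8
  node15 = if0(input3=8 -> else branch node14) = 8

Propagation after the edit:
  node1: demanded for the first time — runs, produces 5.
  node3: demanded for the first time — runs, produces 25.
  node4: demanded for the first time — runs, produces 25.
  node7: demanded for the first time — runs, produces 50.
  node14: marked dirty but never re-examined — demand shifted away from it.
  node15: runs — input3 8->0; result 50.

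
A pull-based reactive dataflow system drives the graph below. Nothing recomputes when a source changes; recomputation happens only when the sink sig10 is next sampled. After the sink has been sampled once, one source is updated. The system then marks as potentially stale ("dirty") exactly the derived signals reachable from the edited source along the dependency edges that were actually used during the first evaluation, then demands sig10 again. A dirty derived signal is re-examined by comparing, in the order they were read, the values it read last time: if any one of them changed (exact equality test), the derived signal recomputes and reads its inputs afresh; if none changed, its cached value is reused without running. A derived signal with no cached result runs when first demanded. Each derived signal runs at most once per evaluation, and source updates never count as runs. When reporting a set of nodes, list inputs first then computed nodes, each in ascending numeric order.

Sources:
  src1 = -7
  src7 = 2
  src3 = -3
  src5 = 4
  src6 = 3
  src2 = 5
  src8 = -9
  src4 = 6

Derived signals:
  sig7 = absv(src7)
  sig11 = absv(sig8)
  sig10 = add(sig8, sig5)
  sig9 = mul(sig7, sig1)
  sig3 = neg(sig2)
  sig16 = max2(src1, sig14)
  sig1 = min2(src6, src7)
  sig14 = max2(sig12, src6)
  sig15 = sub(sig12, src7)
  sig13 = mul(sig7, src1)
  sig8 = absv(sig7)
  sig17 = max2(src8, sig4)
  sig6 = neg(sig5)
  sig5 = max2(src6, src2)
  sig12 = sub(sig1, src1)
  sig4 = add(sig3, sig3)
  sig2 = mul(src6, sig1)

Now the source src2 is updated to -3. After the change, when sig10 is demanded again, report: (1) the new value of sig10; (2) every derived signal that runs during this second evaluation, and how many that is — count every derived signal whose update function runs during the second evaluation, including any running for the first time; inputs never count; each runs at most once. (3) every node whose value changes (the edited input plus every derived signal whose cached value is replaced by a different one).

First evaluation (everything demanded from the output):
  sig5 = max2(3, 5) = 5
  sig7 = absv(2) = 2
  sig8 = absv(2) = 2
  sig10 = add(2, 5) = 7

Propagation after the edit:
  sig5: runs — src2 5->-3; result 3.
  sig10: runs — sig5 5->3; result 5.

New value of sig10: 5.
Derived signals that run: sig5, sig10 — 2 in total.
Values that change: src2, sig5, sig10.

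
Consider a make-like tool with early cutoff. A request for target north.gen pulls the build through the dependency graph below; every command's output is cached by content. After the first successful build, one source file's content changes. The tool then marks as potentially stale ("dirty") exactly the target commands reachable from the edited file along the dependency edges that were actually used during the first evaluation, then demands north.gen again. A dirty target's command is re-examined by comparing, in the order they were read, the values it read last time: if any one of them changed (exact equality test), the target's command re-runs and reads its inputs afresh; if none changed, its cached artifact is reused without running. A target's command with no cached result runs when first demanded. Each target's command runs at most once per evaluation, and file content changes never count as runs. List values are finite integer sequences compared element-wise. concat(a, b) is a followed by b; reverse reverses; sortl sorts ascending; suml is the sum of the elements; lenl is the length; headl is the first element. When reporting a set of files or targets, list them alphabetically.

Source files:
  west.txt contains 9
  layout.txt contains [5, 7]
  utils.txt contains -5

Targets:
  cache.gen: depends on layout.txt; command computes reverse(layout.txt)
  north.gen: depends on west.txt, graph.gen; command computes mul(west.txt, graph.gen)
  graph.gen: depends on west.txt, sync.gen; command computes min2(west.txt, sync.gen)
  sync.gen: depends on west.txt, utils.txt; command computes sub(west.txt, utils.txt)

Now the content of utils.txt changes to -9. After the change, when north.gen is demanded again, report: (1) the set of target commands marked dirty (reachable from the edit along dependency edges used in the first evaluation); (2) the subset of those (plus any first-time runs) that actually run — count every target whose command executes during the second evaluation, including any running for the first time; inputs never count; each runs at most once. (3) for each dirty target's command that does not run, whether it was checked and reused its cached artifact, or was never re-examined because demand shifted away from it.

First demand of the output computes:
  sync.gen = sub(9, -5) = 14
  graph.gen = min2(9, 14) = 9
  north.gen = mul(9, 9) = 81

After the edit, cleaning proceeds:
  sync.gen: a read changed (utils.txt -5->-9) — executes, giving 18.
  graph.gen: a read changed (sync.gen 14->18) — executes, giving 9 — identical to its old value.
  north.gen: dirty, but its reads are unchanged (west.txt unchanged, graph.gen unchanged); cached 81 stands.

Note the absorption at graph.gen: it re-runs yet its value is the same, leaving the output's value untouched.

The edit dirties: graph.gen, north.gen, sync.gen.
2 target commands run: graph.gen, sync.gen.
Cache hits after checking: north.gen.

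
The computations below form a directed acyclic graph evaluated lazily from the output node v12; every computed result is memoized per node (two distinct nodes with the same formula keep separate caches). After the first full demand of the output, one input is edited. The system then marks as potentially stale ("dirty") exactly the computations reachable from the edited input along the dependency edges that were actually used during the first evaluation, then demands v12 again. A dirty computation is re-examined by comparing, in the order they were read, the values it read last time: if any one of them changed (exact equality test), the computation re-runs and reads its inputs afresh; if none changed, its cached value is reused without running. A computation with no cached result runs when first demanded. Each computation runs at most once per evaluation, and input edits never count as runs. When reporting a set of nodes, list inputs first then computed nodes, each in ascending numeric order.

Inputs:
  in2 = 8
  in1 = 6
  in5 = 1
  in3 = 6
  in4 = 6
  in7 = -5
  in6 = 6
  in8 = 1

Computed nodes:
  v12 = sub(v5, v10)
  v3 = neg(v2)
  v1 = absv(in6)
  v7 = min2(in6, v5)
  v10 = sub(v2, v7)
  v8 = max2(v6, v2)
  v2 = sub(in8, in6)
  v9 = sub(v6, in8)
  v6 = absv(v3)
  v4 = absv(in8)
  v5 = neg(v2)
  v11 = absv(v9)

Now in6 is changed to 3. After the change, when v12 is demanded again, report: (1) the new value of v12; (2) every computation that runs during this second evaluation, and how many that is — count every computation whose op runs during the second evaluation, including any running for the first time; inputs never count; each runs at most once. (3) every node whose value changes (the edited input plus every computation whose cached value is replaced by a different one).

Demanding v12 again yields 6.
5 computations run: v2, v5, v7, v10, v12.
The nodes whose values change: in6, v2, v5, v7, v10, v12.

First demand of the output computes:
  v2 = sub(1, 6) = -5
  v5 = neg(-5) = 5
  v7 = min2(6, 5) = 5
  v10 = sub(-5, 5) = -10
  v12 = sub(5, -10) = 15

After the edit, cleaning proceeds:
  v2: a read changed (in6 6->3) — executes, giving -2.
  v5: a read changed (v2 -5->-2) — executes, giving 2.
  v7: a read changed (in6 6->3; v5 5->2) — executes, giving 2.
  v10: a read changed (v2 -5->-2; v7 5->2) — executes, giving -4.
  v12: a read changed (v5 5->2; v10 -10->-4) — executes, giving 6.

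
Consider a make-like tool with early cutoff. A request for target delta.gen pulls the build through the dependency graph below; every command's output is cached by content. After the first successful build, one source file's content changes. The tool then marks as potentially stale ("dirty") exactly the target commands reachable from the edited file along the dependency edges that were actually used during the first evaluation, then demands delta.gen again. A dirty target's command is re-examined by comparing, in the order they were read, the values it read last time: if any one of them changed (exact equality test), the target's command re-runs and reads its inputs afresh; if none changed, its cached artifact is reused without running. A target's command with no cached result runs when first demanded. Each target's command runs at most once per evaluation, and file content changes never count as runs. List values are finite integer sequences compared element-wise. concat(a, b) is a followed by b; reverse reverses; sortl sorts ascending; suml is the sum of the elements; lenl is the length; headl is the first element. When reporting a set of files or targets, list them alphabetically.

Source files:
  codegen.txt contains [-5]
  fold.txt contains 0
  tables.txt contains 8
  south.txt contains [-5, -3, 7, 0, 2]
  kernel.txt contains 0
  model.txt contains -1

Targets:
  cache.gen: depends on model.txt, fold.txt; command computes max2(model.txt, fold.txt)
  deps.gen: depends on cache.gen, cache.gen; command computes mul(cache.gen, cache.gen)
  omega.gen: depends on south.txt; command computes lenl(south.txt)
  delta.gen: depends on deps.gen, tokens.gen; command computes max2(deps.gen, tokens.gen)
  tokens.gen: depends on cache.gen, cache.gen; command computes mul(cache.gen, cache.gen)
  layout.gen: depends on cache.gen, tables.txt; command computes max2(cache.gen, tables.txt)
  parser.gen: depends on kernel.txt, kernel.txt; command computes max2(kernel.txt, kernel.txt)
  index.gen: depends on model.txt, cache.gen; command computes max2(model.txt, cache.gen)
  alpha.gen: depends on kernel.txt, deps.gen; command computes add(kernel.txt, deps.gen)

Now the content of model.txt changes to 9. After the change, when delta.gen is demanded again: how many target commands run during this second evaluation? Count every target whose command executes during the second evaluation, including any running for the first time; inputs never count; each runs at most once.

First demand of the output computes:
  cache.gen = max2(-1, 0) = 0
  deps.gen = mul(0, 0) = 0
  tokens.gen = mul(0, 0) = 0
  delta.gen = max2(0, 0) = 0

After the edit, cleaning proceeds:
  cache.gen: a read changed (model.txt -1->9) — executes, giving 9.
  deps.gen: a read changed (cache.gen 0->9; cache.gen 0->9) — executes, giving 81.
  tokens.gen: a read changed (cache.gen 0->9; cache.gen 0->9) — executes, giving 81.
  delta.gen: a read changed (deps.gen 0->81; tokens.gen 0->81) — executes, giving 81.

4 target commands run: cache.gen, delta.gen, deps.gen, tokens.gen.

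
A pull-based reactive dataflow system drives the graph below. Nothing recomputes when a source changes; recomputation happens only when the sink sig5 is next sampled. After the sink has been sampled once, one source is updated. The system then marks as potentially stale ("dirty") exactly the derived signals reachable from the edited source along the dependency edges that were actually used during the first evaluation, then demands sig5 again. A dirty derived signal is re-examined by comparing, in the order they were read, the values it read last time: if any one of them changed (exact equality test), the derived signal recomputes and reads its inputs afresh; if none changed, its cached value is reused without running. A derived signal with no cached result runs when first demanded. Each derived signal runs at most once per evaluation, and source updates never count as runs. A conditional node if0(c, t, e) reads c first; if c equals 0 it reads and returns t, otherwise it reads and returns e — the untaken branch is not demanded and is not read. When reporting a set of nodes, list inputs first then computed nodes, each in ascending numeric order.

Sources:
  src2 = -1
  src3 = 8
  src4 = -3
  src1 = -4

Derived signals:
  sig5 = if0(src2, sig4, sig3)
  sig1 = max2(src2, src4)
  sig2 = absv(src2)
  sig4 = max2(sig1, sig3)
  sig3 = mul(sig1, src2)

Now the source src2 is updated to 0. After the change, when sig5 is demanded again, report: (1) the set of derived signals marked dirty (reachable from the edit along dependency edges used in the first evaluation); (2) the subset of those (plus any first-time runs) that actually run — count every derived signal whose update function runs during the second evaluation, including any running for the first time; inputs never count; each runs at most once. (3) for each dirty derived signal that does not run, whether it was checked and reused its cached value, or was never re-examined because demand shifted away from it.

Marked dirty: sig1, sig3, sig5.
Derived signals that run: sig1, sig3, sig4, sig5 — 4 in total.
Every dirty derived signal ran.
Key observation: a condition flipped, so demand reaches new nodes — sig4 runs for the first time.

First evaluation (everything demanded from the output):
  sig1 = max2(-1, -3) = -1
  sig3 = mul(-1, -1) = 1
  sig5 = if0(src2=-1 -> else branch sig3) = 1

Propagation after the edit:
  sig1: runs — src2 -1->0; result 0.
  sig3: runs — sig1 -1->0; src2 -1->0; result 0.
  sig4: demanded for the first time — runs, produces 0.
  sig5: runs — src2 -1->0; sig3 1->0; result 0.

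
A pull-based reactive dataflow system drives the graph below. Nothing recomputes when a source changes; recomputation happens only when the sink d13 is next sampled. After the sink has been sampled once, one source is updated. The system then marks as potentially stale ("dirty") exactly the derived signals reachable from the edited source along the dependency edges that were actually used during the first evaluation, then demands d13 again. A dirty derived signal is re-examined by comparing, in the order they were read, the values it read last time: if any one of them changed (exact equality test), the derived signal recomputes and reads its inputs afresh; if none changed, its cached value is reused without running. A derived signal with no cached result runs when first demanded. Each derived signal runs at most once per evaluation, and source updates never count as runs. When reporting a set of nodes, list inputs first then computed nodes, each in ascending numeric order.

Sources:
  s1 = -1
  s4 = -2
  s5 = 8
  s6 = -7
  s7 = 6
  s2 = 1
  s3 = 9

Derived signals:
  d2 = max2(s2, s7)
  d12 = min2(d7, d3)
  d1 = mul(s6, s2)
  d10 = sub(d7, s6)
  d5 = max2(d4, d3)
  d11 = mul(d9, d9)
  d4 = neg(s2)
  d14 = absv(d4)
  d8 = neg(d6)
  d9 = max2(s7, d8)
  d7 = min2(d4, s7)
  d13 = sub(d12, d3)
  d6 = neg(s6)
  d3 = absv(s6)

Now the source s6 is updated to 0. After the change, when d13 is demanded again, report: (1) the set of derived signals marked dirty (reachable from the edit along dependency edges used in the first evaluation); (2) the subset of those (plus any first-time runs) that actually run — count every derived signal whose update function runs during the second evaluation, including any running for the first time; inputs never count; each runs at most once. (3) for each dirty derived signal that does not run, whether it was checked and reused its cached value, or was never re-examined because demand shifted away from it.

First evaluation (everything demanded from the output):
  d3 = absv(-7) = 7
  d4 = neg(1) = -1
  d7 = min2(-1, 6) = -1
  d12 = min2(-1, 7) = -1
  d13 = sub(-1, 7) = -8

Propagation after the edit:
  d3: runs — s6 -7->0; result 0.
  d12: runs — d3 7->0; result -1 (same value as before).
  d13: runs — d3 7->0; result -1.

Marked dirty: d3, d12, d13.
Derived signals that run: d3, d12, d13 — 3 in total.
Every dirty derived signal ran.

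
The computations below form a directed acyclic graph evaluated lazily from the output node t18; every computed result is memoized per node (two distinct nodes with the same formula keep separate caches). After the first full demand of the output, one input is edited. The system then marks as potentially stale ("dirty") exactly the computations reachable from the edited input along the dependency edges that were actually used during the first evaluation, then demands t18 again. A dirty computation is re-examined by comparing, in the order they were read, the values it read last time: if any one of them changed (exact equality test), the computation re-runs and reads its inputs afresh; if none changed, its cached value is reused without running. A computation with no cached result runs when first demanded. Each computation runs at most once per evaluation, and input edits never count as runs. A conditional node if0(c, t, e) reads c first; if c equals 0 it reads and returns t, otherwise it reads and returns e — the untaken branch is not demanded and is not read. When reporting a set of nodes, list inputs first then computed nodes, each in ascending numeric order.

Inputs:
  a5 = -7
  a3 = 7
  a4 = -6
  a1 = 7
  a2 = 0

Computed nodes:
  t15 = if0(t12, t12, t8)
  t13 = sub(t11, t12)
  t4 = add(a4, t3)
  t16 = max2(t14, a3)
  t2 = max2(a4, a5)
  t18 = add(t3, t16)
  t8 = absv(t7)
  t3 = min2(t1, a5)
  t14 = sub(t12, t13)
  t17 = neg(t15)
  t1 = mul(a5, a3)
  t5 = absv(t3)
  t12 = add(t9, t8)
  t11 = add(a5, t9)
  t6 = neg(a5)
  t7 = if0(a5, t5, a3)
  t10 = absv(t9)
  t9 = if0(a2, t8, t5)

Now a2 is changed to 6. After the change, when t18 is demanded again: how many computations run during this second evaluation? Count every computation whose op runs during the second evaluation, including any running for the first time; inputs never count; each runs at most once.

First demand of the output computes:
  t1 = mul(-7, 7) = -49
  t3 = min2(-49, -7) = -49
  t7 = if0(a5=-7 -> else branch a3) = 7
  t8 = absv(7) = 7
  t9 = if0(a2=0 -> then branch t8) = 7
  t11 = add(-7, 7) = 0
  t12 = add(7, 7) = 14
  t13 = sub(0, 14) = -14
  t14 = sub(14, -14) = 28
  t16 = max2(28, 7) = 28
  t18 = add(-49, 28) = -21

After the edit, cleaning proceeds:
  t5: had never run; runs now, result 49.
  t9: a read changed (a2 0->6) — executes, giving 49.
  t11: a read changed (t9 7->49) — executes, giving 42.
  t12: a read changed (t9 7->49) — executes, giving 56.
  t13: a read changed (t11 0->42; t12 14->56) — executes, giving -14 — identical to its old value.
  t14: a read changed (t12 14->56) — executes, giving 70.
  t16: a read changed (t14 28->70) — executes, giving 70.
  t18: a read changed (t16 28->70) — executes, giving 21.

Note the branch switch — t5 had no cache and runs now for the first time.

8 computations run: t5, t9, t11, t12, t13, t14, t16, t18.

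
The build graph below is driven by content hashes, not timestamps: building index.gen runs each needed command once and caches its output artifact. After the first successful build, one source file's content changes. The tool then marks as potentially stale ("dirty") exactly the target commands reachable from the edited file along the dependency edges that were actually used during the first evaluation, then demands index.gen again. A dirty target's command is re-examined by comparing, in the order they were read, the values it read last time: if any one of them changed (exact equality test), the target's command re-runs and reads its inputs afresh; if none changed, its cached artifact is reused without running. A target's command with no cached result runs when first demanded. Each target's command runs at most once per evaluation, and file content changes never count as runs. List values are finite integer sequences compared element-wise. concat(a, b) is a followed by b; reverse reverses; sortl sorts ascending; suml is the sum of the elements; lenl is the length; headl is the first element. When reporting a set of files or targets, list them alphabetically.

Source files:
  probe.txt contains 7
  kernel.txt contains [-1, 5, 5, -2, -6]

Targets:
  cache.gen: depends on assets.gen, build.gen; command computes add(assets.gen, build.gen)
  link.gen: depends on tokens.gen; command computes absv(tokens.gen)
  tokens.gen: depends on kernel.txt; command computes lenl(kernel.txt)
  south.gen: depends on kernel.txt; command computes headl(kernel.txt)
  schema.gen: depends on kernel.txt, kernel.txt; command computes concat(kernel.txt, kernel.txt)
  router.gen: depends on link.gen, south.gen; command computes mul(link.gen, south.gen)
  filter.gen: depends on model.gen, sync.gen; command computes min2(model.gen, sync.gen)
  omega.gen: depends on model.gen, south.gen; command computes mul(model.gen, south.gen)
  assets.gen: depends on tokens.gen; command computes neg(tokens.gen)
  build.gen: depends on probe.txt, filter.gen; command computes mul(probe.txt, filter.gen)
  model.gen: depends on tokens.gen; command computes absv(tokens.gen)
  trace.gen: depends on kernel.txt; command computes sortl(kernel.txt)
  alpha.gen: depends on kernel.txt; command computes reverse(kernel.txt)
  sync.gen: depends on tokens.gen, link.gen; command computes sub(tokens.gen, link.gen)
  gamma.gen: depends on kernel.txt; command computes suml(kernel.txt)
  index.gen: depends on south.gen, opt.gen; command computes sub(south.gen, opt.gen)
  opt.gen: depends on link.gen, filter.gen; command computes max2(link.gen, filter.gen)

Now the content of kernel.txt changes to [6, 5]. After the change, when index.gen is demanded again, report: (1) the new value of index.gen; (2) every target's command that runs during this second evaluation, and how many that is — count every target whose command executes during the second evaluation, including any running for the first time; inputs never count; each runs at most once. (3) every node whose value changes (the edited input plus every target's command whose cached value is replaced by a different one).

index.gen now evaluates to 4.
Run set: filter.gen, index.gen, link.gen, model.gen, opt.gen, south.gen, sync.gen, tokens.gen (8 run).
Changed values: index.gen, kernel.txt, link.gen, model.gen, opt.gen, south.gen, tokens.gen.

Initial pass — values computed on the first demand:
  south.gen = headl([-1, 5, 5, -2, -6]) = -1
  tokens.gen = lenl([-1, 5, 5, -2, -6]) = 5
  link.gen = absv(5) = 5
  model.gen = absv(5) = 5
  sync.gen = sub(5, 5) = 0
  filter.gen = min2(5, 0) = 0
  opt.gen = max2(5, 0) = 5
  index.gen = sub(-1, 5) = -6

Second demand — change propagation:
  south.gen: re-runs because kernel.txt [-1, 5, 5, -2, -6]->[6, 5]; new result 6.
  tokens.gen: re-runs because kernel.txt [-1, 5, 5, -2, -6]->[6, 5]; new result 2.
  link.gen: re-runs because tokens.gen 5->2; new result 2.
  model.gen: re-runs because tokens.gen 5->2; new result 2.
  sync.gen: re-runs because tokens.gen 5->2; link.gen 5->2; new result 0 (unchanged).
  filter.gen: re-runs because model.gen 5->2; new result 0 (unchanged).
  opt.gen: re-runs because link.gen 5->2; new result 2.
  index.gen: re-runs because south.gen -1->6; opt.gen 5->2; new result 4.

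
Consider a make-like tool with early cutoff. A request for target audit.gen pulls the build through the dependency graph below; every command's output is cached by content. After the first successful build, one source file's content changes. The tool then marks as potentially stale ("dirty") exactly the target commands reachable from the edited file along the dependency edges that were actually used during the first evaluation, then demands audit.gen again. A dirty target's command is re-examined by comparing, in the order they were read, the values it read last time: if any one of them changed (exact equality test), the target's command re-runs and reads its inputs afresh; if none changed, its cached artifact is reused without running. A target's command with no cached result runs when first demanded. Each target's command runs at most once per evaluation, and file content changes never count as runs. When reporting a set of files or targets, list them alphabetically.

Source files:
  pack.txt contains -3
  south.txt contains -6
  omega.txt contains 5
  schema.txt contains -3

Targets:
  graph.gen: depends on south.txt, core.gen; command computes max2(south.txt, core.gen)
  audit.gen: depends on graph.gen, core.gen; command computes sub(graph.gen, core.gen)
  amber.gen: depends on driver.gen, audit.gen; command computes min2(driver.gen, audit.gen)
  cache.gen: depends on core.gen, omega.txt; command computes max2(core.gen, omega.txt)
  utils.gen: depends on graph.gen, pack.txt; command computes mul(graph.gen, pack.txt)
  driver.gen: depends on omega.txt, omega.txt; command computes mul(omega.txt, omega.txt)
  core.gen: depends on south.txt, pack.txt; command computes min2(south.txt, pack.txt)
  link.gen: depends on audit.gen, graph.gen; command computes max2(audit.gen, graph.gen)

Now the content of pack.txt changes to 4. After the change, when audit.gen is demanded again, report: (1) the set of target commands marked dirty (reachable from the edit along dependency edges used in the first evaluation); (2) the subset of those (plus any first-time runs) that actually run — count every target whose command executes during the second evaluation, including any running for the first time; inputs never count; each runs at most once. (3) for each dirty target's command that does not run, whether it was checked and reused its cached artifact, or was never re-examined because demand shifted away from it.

First demand of the output computes:
  core.gen = min2(-6, -3) = -6
  graph.gen = max2(-6, -6) = -6
  audit.gen = sub(-6, -6) = 0

After the edit, cleaning proceeds:
  core.gen: a read changed (pack.txt -3->4) — executes, giving -6 — identical to its old value.
  graph.gen: dirty, but its reads are unchanged (south.txt unchanged, core.gen unchanged); cached -6 stands.
  audit.gen: dirty, but its reads are unchanged (graph.gen unchanged, core.gen unchanged); cached 0 stands.

Note the absorption at core.gen: it re-runs yet its value is the same, leaving the output's value untouched.

The edit dirties: audit.gen, core.gen, graph.gen.
1 target commands run: core.gen.
Cache hits after checking: audit.gen, graph.gen.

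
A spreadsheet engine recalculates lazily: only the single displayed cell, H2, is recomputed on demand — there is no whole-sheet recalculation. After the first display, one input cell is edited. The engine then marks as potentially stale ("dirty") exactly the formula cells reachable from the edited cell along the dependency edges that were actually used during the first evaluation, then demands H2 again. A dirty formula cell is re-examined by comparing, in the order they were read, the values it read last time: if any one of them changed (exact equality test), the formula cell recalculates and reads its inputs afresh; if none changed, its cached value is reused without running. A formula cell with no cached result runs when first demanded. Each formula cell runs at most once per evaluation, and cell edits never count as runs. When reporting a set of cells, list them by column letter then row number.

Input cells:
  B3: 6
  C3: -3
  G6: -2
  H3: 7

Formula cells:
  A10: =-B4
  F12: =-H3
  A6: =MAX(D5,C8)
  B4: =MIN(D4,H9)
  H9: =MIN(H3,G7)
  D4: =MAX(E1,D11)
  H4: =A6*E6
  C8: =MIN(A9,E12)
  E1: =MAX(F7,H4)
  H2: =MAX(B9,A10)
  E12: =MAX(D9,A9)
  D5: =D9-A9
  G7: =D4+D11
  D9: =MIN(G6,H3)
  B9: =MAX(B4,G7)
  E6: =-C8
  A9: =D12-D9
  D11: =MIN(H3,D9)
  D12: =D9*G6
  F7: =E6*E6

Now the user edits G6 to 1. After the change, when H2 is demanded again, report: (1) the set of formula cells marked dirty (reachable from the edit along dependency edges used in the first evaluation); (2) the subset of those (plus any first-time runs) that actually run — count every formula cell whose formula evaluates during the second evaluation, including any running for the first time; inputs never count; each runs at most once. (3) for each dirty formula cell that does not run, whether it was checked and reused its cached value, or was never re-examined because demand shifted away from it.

First evaluation (everything demanded from the output):
  D9 = MIN(-2, 7) = -2
  D11 = MIN(7, -2) = -2
  D12 = -2 * -2 = 4
  A9 = 4 - -2 = 6
  D5 = -2 - 6 = -8
  E12 = MAX(-2, 6) = 6
  C8 = MIN(6, 6) = 6
  A6 = MAX(-8, 6) = 6
  E6 = -(6) = -6
  F7 = -6 * -6 = 36
  H4 = 6 * -6 = -36
  E1 = MAX(36, -36) = 36
  D4 = MAX(36, -2) = 36
  G7 = 36 + -2 = 34
  H9 = MIN(7, 34) = 7
  B4 = MIN(36, 7) = 7
  A10 = -(7) = -7
  B9 = MAX(7, 34) = 34
  H2 = MAX(34, -7) = 34

Propagation after the edit:
  D9: runs — G6 -2->1; result 1.
  D11: runs — D9 -2->1; result 1.
  D12: runs — D9 -2->1; G6 -2->1; result 1.
  A9: runs — D12 4->1; D9 -2->1; result 0.
  D5: runs — D9 -2->1; A9 6->0; result 1.
  E12: runs — D9 -2->1; A9 6->0; result 1.
  C8: runs — A9 6->0; E12 6->1; result 0.
  A6: runs — D5 -8->1; C8 6->0; result 1.
  E6: runs — C8 6->0; result 0.
  F7: runs — E6 -6->0; E6 -6->0; result 0.
  H4: runs — A6 6->1; E6 -6->0; result 0.
  E1: runs — F7 36->0; H4 -36->0; result 0.
  D4: runs — E1 36->0; D11 -2->1; result 1.
  G7: runs — D4 36->1; D11 -2->1; result 2.
  H9: runs — G7 34->2; result 2.
  B4: runs — D4 36->1; H9 7->2; result 1.
  A10: runs — B4 7->1; result -1.
  B9: runs — B4 7->1; G7 34->2; result 2.
  H2: runs — B9 34->2; A10 -7->-1; result 2.

Marked dirty: A6, A9, A10, B4, B9, C8, D4, D5, D9, D11, D12, E1, E6, E12, F7, G7, H2, H4, H9.
Formula cells that run: A6, A9, A10, B4, B9, C8, D4, D5, D9, D11, D12, E1, E6, E12, F7, G7, H2, H4, H9 — 19 in total.
Every dirty formula cell ran.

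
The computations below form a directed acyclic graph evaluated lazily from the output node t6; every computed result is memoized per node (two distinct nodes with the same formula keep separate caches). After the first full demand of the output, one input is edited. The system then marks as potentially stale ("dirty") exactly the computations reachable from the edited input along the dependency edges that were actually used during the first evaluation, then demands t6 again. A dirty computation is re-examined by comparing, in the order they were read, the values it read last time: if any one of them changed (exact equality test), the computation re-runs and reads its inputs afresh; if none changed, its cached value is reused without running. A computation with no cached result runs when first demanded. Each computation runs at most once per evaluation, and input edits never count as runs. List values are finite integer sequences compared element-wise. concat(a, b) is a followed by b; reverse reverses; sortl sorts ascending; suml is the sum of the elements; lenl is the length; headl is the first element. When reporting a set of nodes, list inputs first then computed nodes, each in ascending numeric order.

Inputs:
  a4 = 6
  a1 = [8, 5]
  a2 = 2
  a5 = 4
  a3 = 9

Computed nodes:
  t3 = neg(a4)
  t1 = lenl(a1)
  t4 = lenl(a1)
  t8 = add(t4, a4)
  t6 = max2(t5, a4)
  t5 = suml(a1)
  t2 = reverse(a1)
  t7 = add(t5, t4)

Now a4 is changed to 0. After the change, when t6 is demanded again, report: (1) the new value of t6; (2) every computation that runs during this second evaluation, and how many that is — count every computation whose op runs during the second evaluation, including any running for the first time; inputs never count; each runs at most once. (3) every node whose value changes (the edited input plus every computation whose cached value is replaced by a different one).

Demanding t6 again yields 13.
1 computations run: t6.
The nodes whose values change: a4.

First demand of the output computes:
  t5 = suml([8, 5]) = 13
  t6 = max2(13, 6) = 13

After the edit, cleaning proceeds:
  t6: a read changed (a4 6->0) — executes, giving 13 — identical to its old value.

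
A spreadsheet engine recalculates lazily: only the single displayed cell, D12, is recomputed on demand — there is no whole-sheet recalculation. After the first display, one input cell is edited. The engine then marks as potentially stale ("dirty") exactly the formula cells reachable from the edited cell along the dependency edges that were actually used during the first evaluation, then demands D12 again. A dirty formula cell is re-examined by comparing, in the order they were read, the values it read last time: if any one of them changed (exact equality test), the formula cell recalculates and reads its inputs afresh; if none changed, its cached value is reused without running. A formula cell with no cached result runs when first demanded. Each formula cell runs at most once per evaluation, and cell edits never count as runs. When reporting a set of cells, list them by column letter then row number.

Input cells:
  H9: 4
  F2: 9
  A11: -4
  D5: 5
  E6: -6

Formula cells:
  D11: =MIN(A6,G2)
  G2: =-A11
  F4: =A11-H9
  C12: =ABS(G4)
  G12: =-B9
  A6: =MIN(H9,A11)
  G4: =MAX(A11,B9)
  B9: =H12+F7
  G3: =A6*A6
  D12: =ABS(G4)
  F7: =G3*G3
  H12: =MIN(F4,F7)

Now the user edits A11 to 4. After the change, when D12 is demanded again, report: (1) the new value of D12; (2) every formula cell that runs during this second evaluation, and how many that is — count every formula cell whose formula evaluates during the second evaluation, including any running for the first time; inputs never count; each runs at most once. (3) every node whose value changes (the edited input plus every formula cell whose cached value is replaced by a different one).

First evaluation (everything demanded from the output):
  A6 = MIN(4, -4) = -4
  F4 = -4 - 4 = -8
  G3 = -4 * -4 = 16
  F7 = 16 * 16 = 256
  H12 = MIN(-8, 256) = -8
  B9 = -8 + 256 = 248
  G4 = MAX(-4, 248) = 248
  D12 = ABS(248) = 248

Propagation after the edit:
  A6: runs — A11 -4->4; result 4.
  F4: runs — A11 -4->4; result 0.
  G3: runs — A6 -4->4; A6 -4->4; result 16 (same value as before).
  F7: checked — values it read are unchanged (G3 unchanged, G3 unchanged); reused cached 256 without running.
  H12: runs — F4 -8->0; result 0.
  B9: runs — H12 -8->0; result 256.
  G4: runs — A11 -4->4; B9 248->256; result 256.
  D12: runs — G4 248->256; result 256.

Key observation: the cutoff stops propagation at F7 — its inputs' values are unchanged, so it reuses its cache.

New value of D12: 256.
Formula cells that run: A6, B9, D12, F4, G3, G4, H12 — 7 in total.
Values that change: A6, A11, B9, D12, F4, G4, H12.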